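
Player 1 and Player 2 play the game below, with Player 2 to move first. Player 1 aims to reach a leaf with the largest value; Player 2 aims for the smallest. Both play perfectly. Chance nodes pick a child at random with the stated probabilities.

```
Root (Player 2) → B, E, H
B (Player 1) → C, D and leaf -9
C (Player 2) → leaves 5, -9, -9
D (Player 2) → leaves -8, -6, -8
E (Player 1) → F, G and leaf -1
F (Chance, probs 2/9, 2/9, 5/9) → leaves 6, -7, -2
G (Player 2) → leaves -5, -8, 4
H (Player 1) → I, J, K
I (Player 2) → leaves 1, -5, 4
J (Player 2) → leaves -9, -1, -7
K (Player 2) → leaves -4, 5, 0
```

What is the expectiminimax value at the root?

C (Player 2): min(5, -9, -9) = -9
D (Player 2): min(-8, -6, -8) = -8
B (Player 1): max(-9, -8, -9) = -8
F (Chance): 2/9·6 + 2/9·-7 + 5/9·-2 = -1.33
G (Player 2): min(-5, -8, 4) = -8
E (Player 1): max(-1.33, -8, -1) = -1
I (Player 2): min(1, -5, 4) = -5
J (Player 2): min(-9, -1, -7) = -9
K (Player 2): min(-4, 5, 0) = -4
H (Player 1): max(-5, -9, -4) = -4
Root (Player 2): min(-8, -1, -4) = -8

-8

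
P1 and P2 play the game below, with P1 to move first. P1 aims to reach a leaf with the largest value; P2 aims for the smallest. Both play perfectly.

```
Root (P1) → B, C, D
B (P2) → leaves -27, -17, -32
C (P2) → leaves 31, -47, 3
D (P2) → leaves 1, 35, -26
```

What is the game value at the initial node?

-26

B (P2): min(-27, -17, -32) = -32
C (P2): min(31, -47, 3) = -47
D (P2): min(1, 35, -26) = -26
Root (P1): max(-32, -47, -26) = -26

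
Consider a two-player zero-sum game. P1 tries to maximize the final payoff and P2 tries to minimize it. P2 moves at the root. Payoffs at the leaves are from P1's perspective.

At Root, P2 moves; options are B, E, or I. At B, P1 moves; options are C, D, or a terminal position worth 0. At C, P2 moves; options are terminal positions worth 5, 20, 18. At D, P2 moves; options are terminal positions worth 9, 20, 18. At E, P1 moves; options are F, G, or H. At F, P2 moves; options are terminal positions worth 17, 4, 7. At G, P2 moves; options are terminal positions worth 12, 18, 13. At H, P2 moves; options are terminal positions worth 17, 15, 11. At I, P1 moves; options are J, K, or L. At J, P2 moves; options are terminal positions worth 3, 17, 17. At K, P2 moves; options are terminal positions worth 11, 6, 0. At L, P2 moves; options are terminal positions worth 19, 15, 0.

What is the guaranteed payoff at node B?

9

C: min(5, 20, 18) = 5
D: min(9, 20, 18) = 9
B: max(5, 9, 0) = 9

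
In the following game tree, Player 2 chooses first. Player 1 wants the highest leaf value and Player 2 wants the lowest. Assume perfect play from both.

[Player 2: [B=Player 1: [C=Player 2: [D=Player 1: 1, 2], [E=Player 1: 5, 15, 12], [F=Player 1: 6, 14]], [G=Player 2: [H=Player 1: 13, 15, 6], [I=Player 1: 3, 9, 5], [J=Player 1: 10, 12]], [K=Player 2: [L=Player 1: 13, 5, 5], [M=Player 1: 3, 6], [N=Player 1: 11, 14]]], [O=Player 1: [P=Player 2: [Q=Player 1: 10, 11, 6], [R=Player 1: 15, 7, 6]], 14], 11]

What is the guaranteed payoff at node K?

L: max(13, 5, 5) = 13
M: max(3, 6) = 6
N: max(11, 14) = 14
K: min(13, 6, 14) = 6

6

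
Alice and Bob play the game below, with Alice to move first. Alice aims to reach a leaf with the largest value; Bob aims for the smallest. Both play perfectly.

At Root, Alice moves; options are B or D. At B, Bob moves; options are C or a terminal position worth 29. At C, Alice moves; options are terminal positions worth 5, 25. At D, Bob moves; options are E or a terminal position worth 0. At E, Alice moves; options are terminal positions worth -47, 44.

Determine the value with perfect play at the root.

25

C (Alice): max(5, 25) = 25
B (Bob): min(25, 29) = 25
E (Alice): max(-47, 44) = 44
D (Bob): min(44, 0) = 0
Root (Alice): max(25, 0) = 25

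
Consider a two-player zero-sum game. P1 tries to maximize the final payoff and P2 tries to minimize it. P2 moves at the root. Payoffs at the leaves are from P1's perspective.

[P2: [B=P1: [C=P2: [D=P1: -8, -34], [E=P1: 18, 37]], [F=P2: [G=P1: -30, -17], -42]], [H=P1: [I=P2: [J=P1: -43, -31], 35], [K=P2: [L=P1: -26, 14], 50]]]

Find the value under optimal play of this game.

-8

D (P1): max(-8, -34) = -8
E (P1): max(18, 37) = 37
C (P2): min(-8, 37) = -8
G (P1): max(-30, -17) = -17
F (P2): min(-17, -42) = -42
B (P1): max(-8, -42) = -8
J (P1): max(-43, -31) = -31
I (P2): min(-31, 35) = -31
L (P1): max(-26, 14) = 14
K (P2): min(14, 50) = 14
H (P1): max(-31, 14) = 14
Root (P2): min(-8, 14) = -8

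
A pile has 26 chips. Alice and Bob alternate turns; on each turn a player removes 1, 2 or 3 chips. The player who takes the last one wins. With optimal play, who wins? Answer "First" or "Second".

i:   0  1  2  3  4  5  6  7  8  9 10 11 12 13 14 15 16 17 18 19 20 21 22 23 24 25 26
     L  W  W  W  L  W  W  W  L  W  W  W  L  W  W  W  L  W  W  W  L  W  W  W  L  W  W
Position 26 is W, so the first player wins.

First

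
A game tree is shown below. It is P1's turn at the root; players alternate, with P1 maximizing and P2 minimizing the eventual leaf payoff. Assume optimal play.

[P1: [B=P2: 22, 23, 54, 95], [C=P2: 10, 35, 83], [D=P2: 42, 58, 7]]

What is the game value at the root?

B (P2): min(22, 23, 54, 95) = 22
C (P2): min(10, 35, 83) = 10
D (P2): min(42, 58, 7) = 7
Root (P1): max(22, 10, 7) = 22

22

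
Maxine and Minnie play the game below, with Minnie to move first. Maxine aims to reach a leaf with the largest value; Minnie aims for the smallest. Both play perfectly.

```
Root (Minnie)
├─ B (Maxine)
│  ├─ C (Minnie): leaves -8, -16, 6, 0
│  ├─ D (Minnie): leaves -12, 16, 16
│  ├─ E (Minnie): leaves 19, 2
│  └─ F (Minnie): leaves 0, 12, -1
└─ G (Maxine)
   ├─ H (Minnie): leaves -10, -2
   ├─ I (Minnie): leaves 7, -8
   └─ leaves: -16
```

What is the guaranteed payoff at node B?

2

C: min(-8, -16, 6, 0) = -16
D: min(-12, 16, 16) = -12
E: min(19, 2) = 2
F: min(0, 12, -1) = -1
B: max(-16, -12, 2, -1) = 2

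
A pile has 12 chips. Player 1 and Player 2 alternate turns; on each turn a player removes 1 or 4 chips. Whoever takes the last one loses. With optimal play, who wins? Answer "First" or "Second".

First

i:   0  1  2  3  4  5  6  7  8  9 10 11 12
     W  L  W  L  W  W  L  W  L  W  W  L  W
Position 12 is W, so the first player wins.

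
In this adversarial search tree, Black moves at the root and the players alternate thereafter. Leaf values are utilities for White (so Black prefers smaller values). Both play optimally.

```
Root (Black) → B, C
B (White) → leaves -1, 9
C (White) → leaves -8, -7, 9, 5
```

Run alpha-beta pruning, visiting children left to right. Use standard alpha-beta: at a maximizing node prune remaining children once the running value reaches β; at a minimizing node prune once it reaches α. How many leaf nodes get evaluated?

B [α=-∞,β=+∞]: v=9
C [α=-∞,β=9]: v=9 after child 3 ≥ β → β-cutoff, skip 1
Root [α=-∞,β=+∞]: v=9
Leaves evaluated: 5 of 6.

5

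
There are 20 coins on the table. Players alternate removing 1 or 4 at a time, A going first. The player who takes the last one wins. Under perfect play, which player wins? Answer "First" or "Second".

Mark each pile size as W (mover wins) or L (mover loses):
i:   0  1  2  3  4  5  6  7  8  9 10 11 12 13 14 15 16 17 18 19 20
     L  W  L  W  W  L  W  L  W  W  L  W  L  W  W  L  W  L  W  W  L
Position 20 is L, so the second player wins.

Second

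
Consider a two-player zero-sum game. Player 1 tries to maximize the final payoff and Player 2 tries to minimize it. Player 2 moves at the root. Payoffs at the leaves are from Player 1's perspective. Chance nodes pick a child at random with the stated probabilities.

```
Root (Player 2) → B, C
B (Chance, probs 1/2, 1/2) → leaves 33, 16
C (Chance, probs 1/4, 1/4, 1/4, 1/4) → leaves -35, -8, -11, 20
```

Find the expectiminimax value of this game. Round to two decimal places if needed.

B (Chance): 1/2·33 + 1/2·16 = 24.5
C (Chance): 1/4·-35 + 1/4·-8 + 1/4·-11 + 1/4·20 = -8.5
Root (Player 2): min(24.5, -8.5) = -8.5

-8.5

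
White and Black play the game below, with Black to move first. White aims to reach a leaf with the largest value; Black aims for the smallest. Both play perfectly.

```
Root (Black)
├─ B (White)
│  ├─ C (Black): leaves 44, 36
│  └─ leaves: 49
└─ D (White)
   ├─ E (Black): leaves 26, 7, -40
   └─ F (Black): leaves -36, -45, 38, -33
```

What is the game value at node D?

-40

E: min(26, 7, -40) = -40
F: min(-36, -45, 38, -33) = -45
D: max(-40, -45) = -40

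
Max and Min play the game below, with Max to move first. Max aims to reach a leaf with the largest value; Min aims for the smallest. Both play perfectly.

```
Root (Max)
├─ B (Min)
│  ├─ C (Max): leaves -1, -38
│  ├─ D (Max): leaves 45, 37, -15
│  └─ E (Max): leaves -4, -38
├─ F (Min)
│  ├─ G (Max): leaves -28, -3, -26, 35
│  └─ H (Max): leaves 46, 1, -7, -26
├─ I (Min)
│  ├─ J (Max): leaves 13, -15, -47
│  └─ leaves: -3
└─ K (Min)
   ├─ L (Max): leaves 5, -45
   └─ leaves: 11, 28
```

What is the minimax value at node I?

J: max(13, -15, -47) = 13
I: min(13, -3) = -3

-3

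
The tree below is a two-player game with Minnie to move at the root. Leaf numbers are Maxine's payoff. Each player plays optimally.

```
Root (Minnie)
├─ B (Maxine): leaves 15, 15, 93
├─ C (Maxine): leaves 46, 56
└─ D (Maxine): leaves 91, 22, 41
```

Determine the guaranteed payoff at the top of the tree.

56

B (Maxine): max(15, 15, 93) = 93
C (Maxine): max(46, 56) = 56
D (Maxine): max(91, 22, 41) = 91
Root (Minnie): min(93, 56, 91) = 56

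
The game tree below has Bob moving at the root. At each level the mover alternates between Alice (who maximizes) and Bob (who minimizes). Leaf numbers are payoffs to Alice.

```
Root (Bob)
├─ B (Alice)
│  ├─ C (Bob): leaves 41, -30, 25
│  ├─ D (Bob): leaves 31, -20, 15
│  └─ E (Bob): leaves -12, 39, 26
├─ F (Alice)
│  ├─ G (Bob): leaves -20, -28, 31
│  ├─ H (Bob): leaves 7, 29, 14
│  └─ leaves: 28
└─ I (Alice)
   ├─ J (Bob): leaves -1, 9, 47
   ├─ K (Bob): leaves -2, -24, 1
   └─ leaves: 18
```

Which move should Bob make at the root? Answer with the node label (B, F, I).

B

C (Bob): min(41, -30, 25) = -30
D (Bob): min(31, -20, 15) = -20
E (Bob): min(-12, 39, 26) = -12
B (Alice): max(-30, -20, -12) = -12
G (Bob): min(-20, -28, 31) = -28
H (Bob): min(7, 29, 14) = 7
F (Alice): max(-28, 7, 28) = 28
J (Bob): min(-1, 9, 47) = -1
K (Bob): min(-2, -24, 1) = -24
I (Alice): max(-1, -24, 18) = 18
Root (Bob): min(-12, 28, 18) = -12
Bob picks the child with the lowest value: B (value -12).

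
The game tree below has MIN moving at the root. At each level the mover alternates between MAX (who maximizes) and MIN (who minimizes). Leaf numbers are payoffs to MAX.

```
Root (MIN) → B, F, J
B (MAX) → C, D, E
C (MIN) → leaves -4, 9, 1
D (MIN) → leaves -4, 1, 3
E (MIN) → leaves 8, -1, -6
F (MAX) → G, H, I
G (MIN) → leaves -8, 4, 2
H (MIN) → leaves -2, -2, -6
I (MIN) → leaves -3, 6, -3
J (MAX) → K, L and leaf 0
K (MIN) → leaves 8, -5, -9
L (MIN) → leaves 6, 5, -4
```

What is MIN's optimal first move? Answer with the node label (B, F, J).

B

C (MIN): min(-4, 9, 1) = -4
D (MIN): min(-4, 1, 3) = -4
E (MIN): min(8, -1, -6) = -6
B (MAX): max(-4, -4, -6) = -4
G (MIN): min(-8, 4, 2) = -8
H (MIN): min(-2, -2, -6) = -6
I (MIN): min(-3, 6, -3) = -3
F (MAX): max(-8, -6, -3) = -3
K (MIN): min(8, -5, -9) = -9
L (MIN): min(6, 5, -4) = -4
J (MAX): max(-9, -4, 0) = 0
Root (MIN): min(-4, -3, 0) = -4
MIN picks the child with the lowest value: B (value -4).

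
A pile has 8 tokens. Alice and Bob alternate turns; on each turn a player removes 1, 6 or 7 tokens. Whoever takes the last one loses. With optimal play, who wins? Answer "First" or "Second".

First

W/L table (W = player to move can force a win):
i:   0  1  2  3  4  5  6  7  8
     W  L  W  L  W  L  W  W  W
Position 8 is W, so the first player wins.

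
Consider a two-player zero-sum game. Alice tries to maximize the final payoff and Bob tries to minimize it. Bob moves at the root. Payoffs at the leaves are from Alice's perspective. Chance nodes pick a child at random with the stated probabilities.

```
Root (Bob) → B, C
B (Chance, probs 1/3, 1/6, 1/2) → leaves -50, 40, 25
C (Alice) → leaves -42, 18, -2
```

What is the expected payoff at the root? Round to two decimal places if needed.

2.5

B (Chance): 1/3·-50 + 1/6·40 + 1/2·25 = 2.5
C (Alice): max(-42, 18, -2) = 18
Root (Bob): min(2.5, 18) = 2.5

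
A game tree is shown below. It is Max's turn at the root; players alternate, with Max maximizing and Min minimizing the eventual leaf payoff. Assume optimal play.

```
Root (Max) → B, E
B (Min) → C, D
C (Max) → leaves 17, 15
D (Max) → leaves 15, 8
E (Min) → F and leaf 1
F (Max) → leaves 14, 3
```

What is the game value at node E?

F: max(14, 3) = 14
E: min(14, 1) = 1

1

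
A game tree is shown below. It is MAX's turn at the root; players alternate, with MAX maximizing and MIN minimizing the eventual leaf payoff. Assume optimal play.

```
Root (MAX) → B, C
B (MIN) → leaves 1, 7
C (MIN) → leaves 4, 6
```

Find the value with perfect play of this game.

B (MIN): min(1, 7) = 1
C (MIN): min(4, 6) = 4
Root (MAX): max(1, 4) = 4

4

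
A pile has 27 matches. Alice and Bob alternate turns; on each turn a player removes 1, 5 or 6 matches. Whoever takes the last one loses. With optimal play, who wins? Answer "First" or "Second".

Second

W/L table (W = player to move can force a win):
i:   0  1  2  3  4  5  6  7  8  9 10 11 12 13 14 15 16 17 18 19 20 21 22 23 24 25 26 27
     W  L  W  L  W  L  W  W  W  W  W  W  L  W  L  W  L  W  W  W  W  W  W  L  W  L  W  L
Position 27 is L, so the second player wins.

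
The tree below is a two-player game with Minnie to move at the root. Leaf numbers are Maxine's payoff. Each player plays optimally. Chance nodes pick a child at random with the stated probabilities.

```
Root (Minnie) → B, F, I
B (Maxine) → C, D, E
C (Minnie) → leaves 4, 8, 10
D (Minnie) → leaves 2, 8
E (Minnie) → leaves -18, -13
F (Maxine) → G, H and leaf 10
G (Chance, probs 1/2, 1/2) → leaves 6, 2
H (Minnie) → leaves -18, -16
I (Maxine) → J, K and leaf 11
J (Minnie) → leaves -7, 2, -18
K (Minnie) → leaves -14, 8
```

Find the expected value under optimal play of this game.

C (Minnie): min(4, 8, 10) = 4
D (Minnie): min(2, 8) = 2
E (Minnie): min(-18, -13) = -18
B (Maxine): max(4, 2, -18) = 4
G (Chance): 1/2·6 + 1/2·2 = 4
H (Minnie): min(-18, -16) = -18
F (Maxine): max(4, -18, 10) = 10
J (Minnie): min(-7, 2, -18) = -18
K (Minnie): min(-14, 8) = -14
I (Maxine): max(-18, -14, 11) = 11
Root (Minnie): min(4, 10, 11) = 4

4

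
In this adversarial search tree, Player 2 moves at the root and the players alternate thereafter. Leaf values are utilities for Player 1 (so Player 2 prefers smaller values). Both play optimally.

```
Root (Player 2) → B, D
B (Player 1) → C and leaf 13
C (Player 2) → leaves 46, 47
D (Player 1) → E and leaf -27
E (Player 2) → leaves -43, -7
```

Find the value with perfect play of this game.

-27

C (Player 2): min(46, 47) = 46
B (Player 1): max(46, 13) = 46
E (Player 2): min(-43, -7) = -43
D (Player 1): max(-43, -27) = -27
Root (Player 2): min(46, -27) = -27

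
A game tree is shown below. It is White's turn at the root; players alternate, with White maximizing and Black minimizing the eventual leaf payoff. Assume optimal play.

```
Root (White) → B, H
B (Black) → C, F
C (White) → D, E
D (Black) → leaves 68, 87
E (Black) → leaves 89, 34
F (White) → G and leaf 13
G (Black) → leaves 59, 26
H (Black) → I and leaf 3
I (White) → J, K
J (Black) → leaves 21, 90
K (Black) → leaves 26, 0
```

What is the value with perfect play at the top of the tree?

26

D (Black): min(68, 87) = 68
E (Black): min(89, 34) = 34
C (White): max(68, 34) = 68
G (Black): min(59, 26) = 26
F (White): max(26, 13) = 26
B (Black): min(68, 26) = 26
J (Black): min(21, 90) = 21
K (Black): min(26, 0) = 0
I (White): max(21, 0) = 21
H (Black): min(21, 3) = 3
Root (White): max(26, 3) = 26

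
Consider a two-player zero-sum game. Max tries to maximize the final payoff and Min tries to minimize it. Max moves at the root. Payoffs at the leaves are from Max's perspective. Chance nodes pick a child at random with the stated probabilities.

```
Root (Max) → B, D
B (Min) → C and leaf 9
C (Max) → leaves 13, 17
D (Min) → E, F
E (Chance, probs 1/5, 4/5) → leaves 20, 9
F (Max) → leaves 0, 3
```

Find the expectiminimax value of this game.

C (Max): max(13, 17) = 17
B (Min): min(17, 9) = 9
E (Chance): 1/5·20 + 4/5·9 = 11.2
F (Max): max(0, 3) = 3
D (Min): min(11.2, 3) = 3
Root (Max): max(9, 3) = 9

9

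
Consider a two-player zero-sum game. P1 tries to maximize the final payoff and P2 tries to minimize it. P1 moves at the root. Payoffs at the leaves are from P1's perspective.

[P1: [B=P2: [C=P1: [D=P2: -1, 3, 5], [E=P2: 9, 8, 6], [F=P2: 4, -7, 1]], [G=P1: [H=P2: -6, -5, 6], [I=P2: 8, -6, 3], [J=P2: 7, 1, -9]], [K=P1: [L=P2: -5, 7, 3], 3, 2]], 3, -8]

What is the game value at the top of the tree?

3

D (P2): min(-1, 3, 5) = -1
E (P2): min(9, 8, 6) = 6
F (P2): min(4, -7, 1) = -7
C (P1): max(-1, 6, -7) = 6
H (P2): min(-6, -5, 6) = -6
I (P2): min(8, -6, 3) = -6
J (P2): min(7, 1, -9) = -9
G (P1): max(-6, -6, -9) = -6
L (P2): min(-5, 7, 3) = -5
K (P1): max(-5, 3, 2) = 3
B (P2): min(6, -6, 3) = -6
Root (P1): max(-6, 3, -8) = 3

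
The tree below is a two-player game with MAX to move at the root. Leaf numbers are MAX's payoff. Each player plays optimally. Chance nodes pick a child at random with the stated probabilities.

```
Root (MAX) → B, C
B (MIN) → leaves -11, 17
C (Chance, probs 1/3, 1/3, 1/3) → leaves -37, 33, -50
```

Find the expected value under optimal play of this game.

B (MIN): min(-11, 17) = -11
C (Chance): 1/3·-37 + 1/3·33 + 1/3·-50 = -18
Root (MAX): max(-11, -18) = -11

-11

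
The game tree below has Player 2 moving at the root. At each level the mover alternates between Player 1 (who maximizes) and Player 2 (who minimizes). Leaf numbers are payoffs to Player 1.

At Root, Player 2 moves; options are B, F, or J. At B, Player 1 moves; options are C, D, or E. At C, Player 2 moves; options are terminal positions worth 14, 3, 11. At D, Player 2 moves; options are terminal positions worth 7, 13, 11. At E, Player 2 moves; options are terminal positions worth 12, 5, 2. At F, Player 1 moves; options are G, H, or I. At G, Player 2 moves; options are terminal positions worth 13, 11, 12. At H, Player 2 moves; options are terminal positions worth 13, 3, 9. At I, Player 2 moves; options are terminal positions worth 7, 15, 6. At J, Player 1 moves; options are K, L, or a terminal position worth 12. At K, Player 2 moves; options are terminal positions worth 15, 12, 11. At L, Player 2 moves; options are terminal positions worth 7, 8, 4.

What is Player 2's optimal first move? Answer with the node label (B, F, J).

B

C (Player 2): min(14, 3, 11) = 3
D (Player 2): min(7, 13, 11) = 7
E (Player 2): min(12, 5, 2) = 2
B (Player 1): max(3, 7, 2) = 7
G (Player 2): min(13, 11, 12) = 11
H (Player 2): min(13, 3, 9) = 3
I (Player 2): min(7, 15, 6) = 6
F (Player 1): max(11, 3, 6) = 11
K (Player 2): min(15, 12, 11) = 11
L (Player 2): min(7, 8, 4) = 4
J (Player 1): max(11, 4, 12) = 12
Root (Player 2): min(7, 11, 12) = 7
Player 2 picks the child with the lowest value: B (value 7).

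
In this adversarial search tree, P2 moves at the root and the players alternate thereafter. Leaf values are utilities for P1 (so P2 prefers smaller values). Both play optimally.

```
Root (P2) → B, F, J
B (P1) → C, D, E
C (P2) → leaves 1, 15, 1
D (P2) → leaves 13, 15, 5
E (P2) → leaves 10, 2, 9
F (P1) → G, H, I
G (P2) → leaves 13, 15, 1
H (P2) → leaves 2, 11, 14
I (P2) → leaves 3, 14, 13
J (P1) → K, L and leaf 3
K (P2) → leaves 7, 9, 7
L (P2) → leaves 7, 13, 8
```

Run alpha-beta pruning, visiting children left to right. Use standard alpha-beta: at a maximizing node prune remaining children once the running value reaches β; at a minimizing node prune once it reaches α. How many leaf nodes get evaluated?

C [α=-∞,β=+∞]: v=1
D [α=1,β=+∞]: v=5
E [α=5,β=+∞]: v=2 after child 2 ≤ α → α-cutoff, skip 1
B [α=-∞,β=+∞]: v=5
G [α=-∞,β=5]: v=1
H [α=1,β=5]: v=2
I [α=2,β=5]: v=3
F [α=-∞,β=5]: v=3
K [α=-∞,β=3]: v=7
J [α=-∞,β=3]: v=7 after child 1 ≥ β → β-cutoff, skip 2
Root [α=-∞,β=+∞]: v=3
Leaves evaluated: 20 of 25.

20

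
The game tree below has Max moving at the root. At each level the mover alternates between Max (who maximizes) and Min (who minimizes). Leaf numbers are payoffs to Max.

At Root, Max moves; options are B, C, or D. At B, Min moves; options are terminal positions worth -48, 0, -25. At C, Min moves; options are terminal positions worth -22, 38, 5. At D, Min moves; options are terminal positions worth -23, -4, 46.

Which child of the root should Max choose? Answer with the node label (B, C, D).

C

B (Min): min(-48, 0, -25) = -48
C (Min): min(-22, 38, 5) = -22
D (Min): min(-23, -4, 46) = -23
Root (Max): max(-48, -22, -23) = -22
Max picks the child with the highest value: C (value -22).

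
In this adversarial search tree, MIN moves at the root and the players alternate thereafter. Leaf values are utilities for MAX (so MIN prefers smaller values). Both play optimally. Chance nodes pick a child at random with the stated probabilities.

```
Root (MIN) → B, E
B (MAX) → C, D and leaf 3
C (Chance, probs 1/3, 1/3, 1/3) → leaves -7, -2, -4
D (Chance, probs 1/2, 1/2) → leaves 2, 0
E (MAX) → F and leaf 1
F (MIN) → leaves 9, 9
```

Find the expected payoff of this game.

3

C (Chance): 1/3·-7 + 1/3·-2 + 1/3·-4 = -4.33
D (Chance): 1/2·2 + 1/2·0 = 1
B (MAX): max(-4.33, 1, 3) = 3
F (MIN): min(9, 9) = 9
E (MAX): max(9, 1) = 9
Root (MIN): min(3, 9) = 3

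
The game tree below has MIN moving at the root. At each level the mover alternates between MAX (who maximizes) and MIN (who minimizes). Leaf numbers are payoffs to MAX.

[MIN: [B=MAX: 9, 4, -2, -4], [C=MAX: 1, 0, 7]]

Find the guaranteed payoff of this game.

7

B (MAX): max(9, 4, -2, -4) = 9
C (MAX): max(1, 0, 7) = 7
Root (MIN): min(9, 7) = 7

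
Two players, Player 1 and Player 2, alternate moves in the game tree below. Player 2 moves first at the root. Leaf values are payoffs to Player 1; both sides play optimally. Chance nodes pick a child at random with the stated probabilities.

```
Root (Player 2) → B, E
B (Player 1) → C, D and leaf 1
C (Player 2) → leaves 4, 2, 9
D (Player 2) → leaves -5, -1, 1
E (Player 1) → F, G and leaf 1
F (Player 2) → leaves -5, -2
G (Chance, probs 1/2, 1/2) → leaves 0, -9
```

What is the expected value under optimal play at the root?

1

C (Player 2): min(4, 2, 9) = 2
D (Player 2): min(-5, -1, 1) = -5
B (Player 1): max(2, -5, 1) = 2
F (Player 2): min(-5, -2) = -5
G (Chance): 1/2·0 + 1/2·-9 = -4.5
E (Player 1): max(-5, -4.5, 1) = 1
Root (Player 2): min(2, 1) = 1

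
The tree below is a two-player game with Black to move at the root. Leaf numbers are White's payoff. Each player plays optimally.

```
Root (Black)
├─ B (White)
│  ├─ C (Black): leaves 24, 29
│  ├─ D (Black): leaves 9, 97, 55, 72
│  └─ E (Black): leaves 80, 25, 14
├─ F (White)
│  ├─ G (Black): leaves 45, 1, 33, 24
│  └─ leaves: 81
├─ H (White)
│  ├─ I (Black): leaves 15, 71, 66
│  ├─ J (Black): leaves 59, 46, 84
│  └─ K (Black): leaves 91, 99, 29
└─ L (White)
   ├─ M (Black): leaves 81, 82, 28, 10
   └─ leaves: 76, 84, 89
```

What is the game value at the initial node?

24

C (Black): min(24, 29) = 24
D (Black): min(9, 97, 55, 72) = 9
E (Black): min(80, 25, 14) = 14
B (White): max(24, 9, 14) = 24
G (Black): min(45, 1, 33, 24) = 1
F (White): max(1, 81) = 81
I (Black): min(15, 71, 66) = 15
J (Black): min(59, 46, 84) = 46
K (Black): min(91, 99, 29) = 29
H (White): max(15, 46, 29) = 46
M (Black): min(81, 82, 28, 10) = 10
L (White): max(10, 76, 84, 89) = 89
Root (Black): min(24, 81, 46, 89) = 24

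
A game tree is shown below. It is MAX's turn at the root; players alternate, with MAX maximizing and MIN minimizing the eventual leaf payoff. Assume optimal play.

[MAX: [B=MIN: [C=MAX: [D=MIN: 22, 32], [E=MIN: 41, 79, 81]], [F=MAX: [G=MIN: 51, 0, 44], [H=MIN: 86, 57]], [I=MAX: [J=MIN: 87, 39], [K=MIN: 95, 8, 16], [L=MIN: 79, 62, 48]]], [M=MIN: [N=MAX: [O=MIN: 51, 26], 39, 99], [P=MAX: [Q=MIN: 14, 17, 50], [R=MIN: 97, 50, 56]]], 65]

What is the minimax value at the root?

D (MIN): min(22, 32) = 22
E (MIN): min(41, 79, 81) = 41
C (MAX): max(22, 41) = 41
G (MIN): min(51, 0, 44) = 0
H (MIN): min(86, 57) = 57
F (MAX): max(0, 57) = 57
J (MIN): min(87, 39) = 39
K (MIN): min(95, 8, 16) = 8
L (MIN): min(79, 62, 48) = 48
I (MAX): max(39, 8, 48) = 48
B (MIN): min(41, 57, 48) = 41
O (MIN): min(51, 26) = 26
N (MAX): max(26, 39, 99) = 99
Q (MIN): min(14, 17, 50) = 14
R (MIN): min(97, 50, 56) = 50
P (MAX): max(14, 50) = 50
M (MIN): min(99, 50) = 50
Root (MAX): max(41, 50, 65) = 65

65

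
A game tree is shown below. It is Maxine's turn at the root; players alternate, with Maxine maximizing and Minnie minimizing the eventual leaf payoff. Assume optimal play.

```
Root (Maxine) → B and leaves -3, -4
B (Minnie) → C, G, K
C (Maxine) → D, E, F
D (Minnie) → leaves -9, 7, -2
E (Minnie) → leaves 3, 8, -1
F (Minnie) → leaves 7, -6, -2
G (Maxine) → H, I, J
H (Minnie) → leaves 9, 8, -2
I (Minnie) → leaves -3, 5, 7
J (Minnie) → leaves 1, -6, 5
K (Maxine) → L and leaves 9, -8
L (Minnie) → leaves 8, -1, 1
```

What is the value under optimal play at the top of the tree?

D (Minnie): min(-9, 7, -2) = -9
E (Minnie): min(3, 8, -1) = -1
F (Minnie): min(7, -6, -2) = -6
C (Maxine): max(-9, -1, -6) = -1
H (Minnie): min(9, 8, -2) = -2
I (Minnie): min(-3, 5, 7) = -3
J (Minnie): min(1, -6, 5) = -6
G (Maxine): max(-2, -3, -6) = -2
L (Minnie): min(8, -1, 1) = -1
K (Maxine): max(-1, 9, -8) = 9
B (Minnie): min(-1, -2, 9) = -2
Root (Maxine): max(-2, -3, -4) = -2

-2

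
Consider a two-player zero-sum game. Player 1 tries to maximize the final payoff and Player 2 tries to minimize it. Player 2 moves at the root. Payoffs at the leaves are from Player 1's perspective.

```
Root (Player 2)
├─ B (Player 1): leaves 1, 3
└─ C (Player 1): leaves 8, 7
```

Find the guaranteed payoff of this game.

B (Player 1): max(1, 3) = 3
C (Player 1): max(8, 7) = 8
Root (Player 2): min(3, 8) = 3

3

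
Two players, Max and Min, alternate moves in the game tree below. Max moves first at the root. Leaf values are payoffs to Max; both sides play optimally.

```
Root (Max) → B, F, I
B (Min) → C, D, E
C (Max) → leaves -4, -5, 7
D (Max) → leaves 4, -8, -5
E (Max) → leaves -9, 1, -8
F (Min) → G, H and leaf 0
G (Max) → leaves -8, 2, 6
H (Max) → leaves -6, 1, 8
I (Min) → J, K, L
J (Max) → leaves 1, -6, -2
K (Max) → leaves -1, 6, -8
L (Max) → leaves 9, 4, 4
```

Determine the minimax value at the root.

1

C (Max): max(-4, -5, 7) = 7
D (Max): max(4, -8, -5) = 4
E (Max): max(-9, 1, -8) = 1
B (Min): min(7, 4, 1) = 1
G (Max): max(-8, 2, 6) = 6
H (Max): max(-6, 1, 8) = 8
F (Min): min(6, 8, 0) = 0
J (Max): max(1, -6, -2) = 1
K (Max): max(-1, 6, -8) = 6
L (Max): max(9, 4, 4) = 9
I (Min): min(1, 6, 9) = 1
Root (Max): max(1, 0, 1) = 1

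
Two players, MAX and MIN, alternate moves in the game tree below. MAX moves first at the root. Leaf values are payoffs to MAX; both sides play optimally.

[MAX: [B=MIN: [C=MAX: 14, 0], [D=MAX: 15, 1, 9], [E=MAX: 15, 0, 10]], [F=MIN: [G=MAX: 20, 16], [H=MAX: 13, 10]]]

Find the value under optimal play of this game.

C (MAX): max(14, 0) = 14
D (MAX): max(15, 1, 9) = 15
E (MAX): max(15, 0, 10) = 15
B (MIN): min(14, 15, 15) = 14
G (MAX): max(20, 16) = 20
H (MAX): max(13, 10) = 13
F (MIN): min(20, 13) = 13
Root (MAX): max(14, 13) = 14

14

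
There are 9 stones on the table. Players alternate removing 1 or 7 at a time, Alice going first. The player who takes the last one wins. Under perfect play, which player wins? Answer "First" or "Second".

Positions where the player to move wins (W) vs loses (L):
i:   0  1  2  3  4  5  6  7  8  9
     L  W  L  W  L  W  L  W  L  W
Position 9 is W, so the first player wins.

First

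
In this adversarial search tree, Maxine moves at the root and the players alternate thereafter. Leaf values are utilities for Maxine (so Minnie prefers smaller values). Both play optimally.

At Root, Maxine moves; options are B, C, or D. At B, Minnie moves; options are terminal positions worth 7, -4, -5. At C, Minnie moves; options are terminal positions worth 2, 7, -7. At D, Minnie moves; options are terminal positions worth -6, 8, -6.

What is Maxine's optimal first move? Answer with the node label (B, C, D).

B

B (Minnie): min(7, -4, -5) = -5
C (Minnie): min(2, 7, -7) = -7
D (Minnie): min(-6, 8, -6) = -6
Root (Maxine): max(-5, -7, -6) = -5
Maxine picks the child with the highest value: B (value -5).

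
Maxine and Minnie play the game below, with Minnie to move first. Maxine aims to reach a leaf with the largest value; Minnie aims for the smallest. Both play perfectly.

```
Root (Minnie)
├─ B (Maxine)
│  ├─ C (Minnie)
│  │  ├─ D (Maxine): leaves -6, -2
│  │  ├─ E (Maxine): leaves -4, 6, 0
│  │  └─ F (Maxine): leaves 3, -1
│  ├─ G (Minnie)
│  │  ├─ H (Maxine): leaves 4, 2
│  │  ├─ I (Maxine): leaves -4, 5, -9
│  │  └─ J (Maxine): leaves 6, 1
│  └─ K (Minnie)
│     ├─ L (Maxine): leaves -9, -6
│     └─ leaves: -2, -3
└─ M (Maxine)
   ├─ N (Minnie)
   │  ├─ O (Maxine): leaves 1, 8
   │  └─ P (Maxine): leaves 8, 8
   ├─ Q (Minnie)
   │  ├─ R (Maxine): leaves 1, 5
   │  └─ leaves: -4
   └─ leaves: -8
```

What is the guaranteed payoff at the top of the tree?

D (Maxine): max(-6, -2) = -2
E (Maxine): max(-4, 6, 0) = 6
F (Maxine): max(3, -1) = 3
C (Minnie): min(-2, 6, 3) = -2
H (Maxine): max(4, 2) = 4
I (Maxine): max(-4, 5, -9) = 5
J (Maxine): max(6, 1) = 6
G (Minnie): min(4, 5, 6) = 4
L (Maxine): max(-9, -6) = -6
K (Minnie): min(-6, -2, -3) = -6
B (Maxine): max(-2, 4, -6) = 4
O (Maxine): max(1, 8) = 8
P (Maxine): max(8, 8) = 8
N (Minnie): min(8, 8) = 8
R (Maxine): max(1, 5) = 5
Q (Minnie): min(5, -4) = -4
M (Maxine): max(8, -4, -8) = 8
Root (Minnie): min(4, 8) = 4

4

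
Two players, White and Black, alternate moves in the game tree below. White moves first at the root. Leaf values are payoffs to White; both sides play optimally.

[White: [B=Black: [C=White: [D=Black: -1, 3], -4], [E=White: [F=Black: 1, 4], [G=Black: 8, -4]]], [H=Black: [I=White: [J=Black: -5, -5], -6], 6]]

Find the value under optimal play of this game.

-1

D (Black): min(-1, 3) = -1
C (White): max(-1, -4) = -1
F (Black): min(1, 4) = 1
G (Black): min(8, -4) = -4
E (White): max(1, -4) = 1
B (Black): min(-1, 1) = -1
J (Black): min(-5, -5) = -5
I (White): max(-5, -6) = -5
H (Black): min(-5, 6) = -5
Root (White): max(-1, -5) = -1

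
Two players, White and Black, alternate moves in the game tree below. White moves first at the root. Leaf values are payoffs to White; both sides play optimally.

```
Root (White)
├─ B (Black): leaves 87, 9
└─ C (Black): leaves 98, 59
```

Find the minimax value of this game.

B (Black): min(87, 9) = 9
C (Black): min(98, 59) = 59
Root (White): max(9, 59) = 59

59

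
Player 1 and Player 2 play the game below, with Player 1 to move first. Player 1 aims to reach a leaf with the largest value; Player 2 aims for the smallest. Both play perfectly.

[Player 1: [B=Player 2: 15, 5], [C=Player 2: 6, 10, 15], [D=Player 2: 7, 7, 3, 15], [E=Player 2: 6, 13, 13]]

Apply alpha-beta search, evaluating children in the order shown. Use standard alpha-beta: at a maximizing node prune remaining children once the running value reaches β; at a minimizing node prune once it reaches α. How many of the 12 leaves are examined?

B [α=-∞,β=+∞]: v=5
C [α=5,β=+∞]: v=6
D [α=6,β=+∞]: v=3 after child 3 ≤ α → α-cutoff, skip 1
E [α=6,β=+∞]: v=6 after child 1 ≤ α → α-cutoff, skip 2
Root [α=-∞,β=+∞]: v=6
Leaves evaluated: 9 of 12.

9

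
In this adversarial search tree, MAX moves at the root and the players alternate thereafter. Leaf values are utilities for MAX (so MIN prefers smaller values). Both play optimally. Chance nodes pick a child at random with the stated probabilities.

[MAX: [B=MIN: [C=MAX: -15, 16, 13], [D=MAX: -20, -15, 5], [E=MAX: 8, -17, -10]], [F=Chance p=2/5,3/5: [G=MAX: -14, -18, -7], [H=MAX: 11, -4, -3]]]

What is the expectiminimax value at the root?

C (MAX): max(-15, 16, 13) = 16
D (MAX): max(-20, -15, 5) = 5
E (MAX): max(8, -17, -10) = 8
B (MIN): min(16, 5, 8) = 5
G (MAX): max(-14, -18, -7) = -7
H (MAX): max(11, -4, -3) = 11
F (Chance): 2/5·-7 + 3/5·11 = 3.8
Root (MAX): max(5, 3.8) = 5

5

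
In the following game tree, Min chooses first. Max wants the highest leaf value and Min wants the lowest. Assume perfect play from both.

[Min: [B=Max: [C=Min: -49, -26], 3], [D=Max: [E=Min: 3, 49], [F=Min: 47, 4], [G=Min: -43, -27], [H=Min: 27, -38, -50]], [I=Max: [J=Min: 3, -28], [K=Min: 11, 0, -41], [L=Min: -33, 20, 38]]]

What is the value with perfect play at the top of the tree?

-28

C (Min): min(-49, -26) = -49
B (Max): max(-49, 3) = 3
E (Min): min(3, 49) = 3
F (Min): min(47, 4) = 4
G (Min): min(-43, -27) = -43
H (Min): min(27, -38, -50) = -50
D (Max): max(3, 4, -43, -50) = 4
J (Min): min(3, -28) = -28
K (Min): min(11, 0, -41) = -41
L (Min): min(-33, 20, 38) = -33
I (Max): max(-28, -41, -33) = -28
Root (Min): min(3, 4, -28) = -28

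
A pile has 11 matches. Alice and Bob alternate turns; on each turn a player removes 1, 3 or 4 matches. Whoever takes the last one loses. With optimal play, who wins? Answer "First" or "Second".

First

i:   0  1  2  3  4  5  6  7  8  9 10 11
     W  L  W  L  W  W  W  W  L  W  L  W
Position 11 is W, so the first player wins.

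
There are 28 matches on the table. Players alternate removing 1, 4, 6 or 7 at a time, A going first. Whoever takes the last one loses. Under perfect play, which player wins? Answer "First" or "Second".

First

i:   0  1  2  3  4  5  6  7  8  9 10 11 12 13 14 15 16 17 18 19 20 21 22 23 24 25 26 27 28
     W  L  W  L  W  W  L  W  W  W  W  L  W  W  L  W  L  W  W  L  W  W  W  W  L  W  W  L  W
Position 28 is W, so the first player wins.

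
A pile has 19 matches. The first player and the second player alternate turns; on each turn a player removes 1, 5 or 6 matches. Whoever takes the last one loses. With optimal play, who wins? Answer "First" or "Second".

First

W/L table (W = player to move can force a win):
i:   0  1  2  3  4  5  6  7  8  9 10 11 12 13 14 15 16 17 18 19
     W  L  W  L  W  L  W  W  W  W  W  W  L  W  L  W  L  W  W  W
Position 19 is W, so the first player wins.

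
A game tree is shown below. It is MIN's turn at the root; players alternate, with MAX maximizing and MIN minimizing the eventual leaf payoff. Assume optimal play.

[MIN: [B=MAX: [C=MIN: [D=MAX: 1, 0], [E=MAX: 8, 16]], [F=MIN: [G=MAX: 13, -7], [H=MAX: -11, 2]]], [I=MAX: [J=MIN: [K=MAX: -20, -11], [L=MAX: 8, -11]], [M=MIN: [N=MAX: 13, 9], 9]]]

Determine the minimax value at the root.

D (MAX): max(1, 0) = 1
E (MAX): max(8, 16) = 16
C (MIN): min(1, 16) = 1
G (MAX): max(13, -7) = 13
H (MAX): max(-11, 2) = 2
F (MIN): min(13, 2) = 2
B (MAX): max(1, 2) = 2
K (MAX): max(-20, -11) = -11
L (MAX): max(8, -11) = 8
J (MIN): min(-11, 8) = -11
N (MAX): max(13, 9) = 13
M (MIN): min(13, 9) = 9
I (MAX): max(-11, 9) = 9
Root (MIN): min(2, 9) = 2

2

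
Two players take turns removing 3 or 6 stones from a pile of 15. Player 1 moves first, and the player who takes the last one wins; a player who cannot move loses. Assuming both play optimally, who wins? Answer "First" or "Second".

Compute winning (W) and losing (L) positions by backward induction:
i:   0  1  2  3  4  5  6  7  8  9 10 11 12 13 14 15
     L  L  L  W  W  W  W  W  W  L  L  L  W  W  W  W
Position 15 is W, so the first player wins.

First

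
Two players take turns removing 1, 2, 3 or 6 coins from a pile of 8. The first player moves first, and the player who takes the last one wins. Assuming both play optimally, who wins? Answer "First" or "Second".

Second

Mark each pile size as W (mover wins) or L (mover loses):
i:   0  1  2  3  4  5  6  7  8
     L  W  W  W  L  W  W  W  L
Position 8 is L, so the second player wins.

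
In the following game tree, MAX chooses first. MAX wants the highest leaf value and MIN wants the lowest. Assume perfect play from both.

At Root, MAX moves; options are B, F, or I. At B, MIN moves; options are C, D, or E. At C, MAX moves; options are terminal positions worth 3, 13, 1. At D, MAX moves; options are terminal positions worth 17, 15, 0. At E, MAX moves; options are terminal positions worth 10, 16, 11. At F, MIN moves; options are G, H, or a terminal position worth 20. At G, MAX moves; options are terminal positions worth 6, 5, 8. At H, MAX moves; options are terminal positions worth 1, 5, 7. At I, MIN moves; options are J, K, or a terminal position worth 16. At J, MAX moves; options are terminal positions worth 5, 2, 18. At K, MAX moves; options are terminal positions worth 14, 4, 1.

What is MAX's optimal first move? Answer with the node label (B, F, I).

C (MAX): max(3, 13, 1) = 13
D (MAX): max(17, 15, 0) = 17
E (MAX): max(10, 16, 11) = 16
B (MIN): min(13, 17, 16) = 13
G (MAX): max(6, 5, 8) = 8
H (MAX): max(1, 5, 7) = 7
F (MIN): min(8, 7, 20) = 7
J (MAX): max(5, 2, 18) = 18
K (MAX): max(14, 4, 1) = 14
I (MIN): min(18, 14, 16) = 14
Root (MAX): max(13, 7, 14) = 14
MAX picks the child with the highest value: I (value 14).

I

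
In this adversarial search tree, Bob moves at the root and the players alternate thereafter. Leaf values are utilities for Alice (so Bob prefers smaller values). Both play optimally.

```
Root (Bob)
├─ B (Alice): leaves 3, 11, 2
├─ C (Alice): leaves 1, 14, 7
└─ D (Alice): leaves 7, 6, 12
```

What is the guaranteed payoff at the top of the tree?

11

B (Alice): max(3, 11, 2) = 11
C (Alice): max(1, 14, 7) = 14
D (Alice): max(7, 6, 12) = 12
Root (Bob): min(11, 14, 12) = 11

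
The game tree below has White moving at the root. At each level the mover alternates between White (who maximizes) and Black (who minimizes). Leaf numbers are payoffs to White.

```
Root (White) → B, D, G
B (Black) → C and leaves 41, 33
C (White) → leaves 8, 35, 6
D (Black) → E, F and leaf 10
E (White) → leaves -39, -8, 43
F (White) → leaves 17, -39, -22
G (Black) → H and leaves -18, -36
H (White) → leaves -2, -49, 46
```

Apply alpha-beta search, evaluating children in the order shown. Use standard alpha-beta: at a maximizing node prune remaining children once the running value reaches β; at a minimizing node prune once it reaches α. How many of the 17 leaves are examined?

C [α=-∞,β=+∞]: v=35
B [α=-∞,β=+∞]: v=33
E [α=33,β=+∞]: v=43
F [α=33,β=43]: v=17
D [α=33,β=+∞]: v=17 after child 2 ≤ α → α-cutoff, skip 1
H [α=33,β=+∞]: v=46
G [α=33,β=+∞]: v=-18 after child 2 ≤ α → α-cutoff, skip 1
Root [α=-∞,β=+∞]: v=33
Leaves evaluated: 15 of 17.

15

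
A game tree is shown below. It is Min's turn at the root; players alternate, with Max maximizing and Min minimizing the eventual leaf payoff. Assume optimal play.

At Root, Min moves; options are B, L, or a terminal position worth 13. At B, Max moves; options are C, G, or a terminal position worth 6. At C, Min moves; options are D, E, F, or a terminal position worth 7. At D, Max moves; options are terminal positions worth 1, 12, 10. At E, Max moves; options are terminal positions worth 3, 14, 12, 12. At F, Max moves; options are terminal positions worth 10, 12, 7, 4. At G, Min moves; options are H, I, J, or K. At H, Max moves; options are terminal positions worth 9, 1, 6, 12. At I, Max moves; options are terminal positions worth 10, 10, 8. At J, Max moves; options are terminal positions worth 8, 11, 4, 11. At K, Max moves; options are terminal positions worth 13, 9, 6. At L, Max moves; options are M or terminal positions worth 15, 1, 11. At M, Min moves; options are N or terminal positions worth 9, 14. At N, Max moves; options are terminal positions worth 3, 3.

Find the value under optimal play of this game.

D (Max): max(1, 12, 10) = 12
E (Max): max(3, 14, 12, 12) = 14
F (Max): max(10, 12, 7, 4) = 12
C (Min): min(12, 14, 12, 7) = 7
H (Max): max(9, 1, 6, 12) = 12
I (Max): max(10, 10, 8) = 10
J (Max): max(8, 11, 4, 11) = 11
K (Max): max(13, 9, 6) = 13
G (Min): min(12, 10, 11, 13) = 10
B (Max): max(7, 10, 6) = 10
N (Max): max(3, 3) = 3
M (Min): min(3, 9, 14) = 3
L (Max): max(3, 15, 1, 11) = 15
Root (Min): min(10, 15, 13) = 10

10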